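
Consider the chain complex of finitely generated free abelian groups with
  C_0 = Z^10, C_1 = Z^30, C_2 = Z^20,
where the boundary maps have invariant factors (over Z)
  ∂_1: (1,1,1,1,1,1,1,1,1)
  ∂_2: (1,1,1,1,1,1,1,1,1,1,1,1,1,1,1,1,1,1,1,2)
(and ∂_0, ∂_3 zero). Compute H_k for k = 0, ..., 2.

H_0: b_0 = 10 − 0 − 9 = 1; torsion from ∂_1 factors > 1: none. So H_0 = Z.
H_1: b_1 = 30 − 9 − 20 = 1; torsion from ∂_2 factors > 1: [2]. So H_1 = Z ⊕ Z/2Z.
H_2: b_2 = 20 − 20 − 0 = 0; torsion from ∂_3 factors > 1: none. So H_2 = 0.

H_0 = Z,  H_1 = Z ⊕ Z/2Z,  H_2 = 0.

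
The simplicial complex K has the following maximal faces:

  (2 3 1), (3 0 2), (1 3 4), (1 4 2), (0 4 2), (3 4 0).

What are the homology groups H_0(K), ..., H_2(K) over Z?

H_0 = Z,  H_1 = 0,  H_2 = Z.

Fix the vertex order 0 < 1 < 2 < 3 < 4 and write every simplex with vertices in increasing order. Then dim K = 2 and the simplices of K are:

  0-simplices (5): [0], [1], [2], [3], [4]
  1-simplices (9): [0,2], [0,3], [0,4], [1,2], [1,3], [1,4], [2,3], [2,4], [3,4]
  2-simplices (6): [0,2,3], [0,2,4], [0,3,4], [1,2,3], [1,2,4], [1,3,4]

so the chain groups are C_0 ≅ Z^5, C_1 ≅ Z^9, C_2 ≅ Z^6.

Boundary ∂_1: C_1 → C_0 sends each edge [p,q] (with p < q) to q − p. For instance
  ∂[0,3] = [3] − [0].
The 5×9 boundary matrix has rank 4 and Smith normal form diag(1,1,1,1).

Boundary ∂_2: C_2 → C_1 acts by ∂[p,q,r] = [q,r] − [p,r] + [p,q]. For instance
  ∂[0,3,4] = [3,4] − [0,4] + [0,3],
  ∂[1,2,4] = [2,4] − [1,4] + [1,2].
This gives a 9×6 integer matrix of rank 5; reducing to Smith normal form yields diagonal entries (1,1,1,1,1).

Now H_k = ker ∂_k / im ∂_{k+1}, so:

  H_0: rank C_0 − rank ∂_1 = 5 − 4 = 1, and the invariant factors of ∂_1 are all 1, so H_0 ≅ Z.
  H_1: rank ker ∂_1 − rank ∂_2 = (9 − 4) − 5 = 0, and the invariant factors of ∂_2 are all 1, so H_1 ≅ 0.
  H_2: rank ker ∂_2 − rank ∂_3 = (6 − 5) − 0 = 1, and there is no ∂_3, so H_2 ≅ Z.

(K is a triangulation of the 2-sphere S^2.)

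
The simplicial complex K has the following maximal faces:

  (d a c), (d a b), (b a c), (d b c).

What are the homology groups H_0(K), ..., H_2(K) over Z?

Fix the vertex order a < b < c < d and write every simplex with vertices in increasing order. Then dim K = 2 and the simplices of K are:

  0-simplices (4): a, b, c, d
  1-simplices (6): ab, ac, ad, bc, bd, cd
  2-simplices (4): abc, abd, acd, bcd

so the chain groups are C_0 ≅ Z^4, C_1 ≅ Z^6, C_2 ≅ Z^4.

∂_1: C_1 → C_0 sends each edge [p,q] (with p < q) to q − p.
As a 4×6 matrix over Z this has rank 3, with invariant factors (1,1,1).

Boundary ∂_2: C_2 → C_1 acts by ∂[p,q,r] = [q,r] − [p,r] + [p,q]. For instance
  ∂abc = bc − ac + ab,
  ∂bcd = cd − bd + bc.
This gives a 6×4 integer matrix of rank 3; reducing to Smith normal form yields diagonal entries (1,1,1).

Now H_k = ker ∂_k / im ∂_{k+1}, so:

  H_0: rank C_0 − rank ∂_1 = 4 − 3 = 1, and the invariant factors of ∂_1 are all 1, so H_0 ≅ Z.
  H_1: rank ker ∂_1 − rank ∂_2 = (6 − 3) − 3 = 0, and the invariant factors of ∂_2 are all 1, so H_1 ≅ 0.
  H_2: rank ker ∂_2 − rank ∂_3 = (4 − 3) − 0 = 1, and there is no ∂_3, so H_2 ≅ Z.

H_0 ≅ Z,  H_1 = 0,  H_2 ≅ Z.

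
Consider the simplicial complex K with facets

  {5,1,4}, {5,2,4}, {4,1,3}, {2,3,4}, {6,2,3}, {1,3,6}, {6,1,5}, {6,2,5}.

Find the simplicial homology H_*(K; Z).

Take the total order 1 < 2 < 3 < 4 < 5 < 6 on the vertex set. Then K (dimension 2) consists of the simplices:

  0-simplices (6): [1], [2], [3], [4], [5], [6]
  1-simplices (12): [1,3], [1,4], [1,5], [1,6], [2,3], [2,4], [2,5], [2,6], [3,4], [3,6], [4,5], [5,6]
  2-simplices (8): [1,3,4], [1,3,6], [1,4,5], [1,5,6], [2,3,4], [2,3,6], [2,4,5], [2,5,6]

giving chain groups C_0 ≅ Z^6, C_1 ≅ Z^12, C_2 ≅ Z^8.

Boundary ∂_1: C_1 → C_0 sends each edge [p,q] (with p < q) to q − p. For instance
  ∂[2,3] = [3] − [2].
The 6×12 boundary matrix has rank 5 and Smith normal form diag(1,1,1,1,1).

Boundary ∂_2: C_2 → C_1 maps a triangle to the signed sum of its edges. For instance
  ∂[1,5,6] = [5,6] − [1,6] + [1,5],
  ∂[1,3,6] = [3,6] − [1,6] + [1,3].
The resulting 12×8 matrix has rank 7, and its Smith normal form has invariant factors (1,1,1,1,1,1,1).

Now H_k = ker ∂_k / im ∂_{k+1}, so:

  H_0: rank C_0 − rank ∂_1 = 6 − 5 = 1, and the invariant factors of ∂_1 are all 1, so H_0 = Z.
  H_1: rank ker ∂_1 − rank ∂_2 = (12 − 5) − 7 = 0, and the invariant factors of ∂_2 are all 1, so H_1 = 0.
  H_2: rank ker ∂_2 − rank ∂_3 = (8 − 7) − 0 = 1, and there is no ∂_3, so H_2 = Z.

(K is a triangulation of the 2-sphere S^2.)

H_0 ≅ Z,  H_1 = 0,  H_2 ≅ Z.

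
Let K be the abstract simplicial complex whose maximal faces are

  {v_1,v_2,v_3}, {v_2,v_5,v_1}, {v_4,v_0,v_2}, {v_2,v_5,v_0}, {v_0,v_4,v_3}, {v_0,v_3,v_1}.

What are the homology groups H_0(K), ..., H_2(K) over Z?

H_0 = Z,  H_1 = Z,  H_2 = 0.

K has 6 vertices, 12 edges, 6 triangles.
rank ∂_0 = 0, rank ∂_1 = 5 ⇒ b_0 = 6 − 0 − 5 = 1; all invariant factors of ∂_1 are 1 so no torsion. So H_0 ≅ Z.
rank ∂_1 = 5, rank ∂_2 = 6 ⇒ b_1 = 12 − 5 − 6 = 1; all invariant factors of ∂_2 are 1 so no torsion. So H_1 ≅ Z.
rank ∂_2 = 6, rank ∂_3 = 0 ⇒ b_2 = 6 − 6 − 0 = 0. So H_2 ≅ 0.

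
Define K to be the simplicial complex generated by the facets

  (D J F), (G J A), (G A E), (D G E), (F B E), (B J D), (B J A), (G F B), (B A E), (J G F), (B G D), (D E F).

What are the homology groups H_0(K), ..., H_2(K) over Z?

We work with the vertex ordering A < B < D < E < F < G < J. The simplices of K, each written with vertices in increasing order, are:

  0-simplices (7): A, B, D, E, F, G, J
  1-simplices (18): AB, AE, AG, AJ, BD, BE, BF, BG, BJ, DE, DF, DG, DJ, EF, EG, FG, FJ, GJ
  2-simplices (12): ABE, ABJ, AEG, AGJ, BDG, BDJ, BEF, BFG, DEF, DEG, DFJ, FGJ

giving chain groups C_0 ≅ Z^7, C_1 ≅ Z^18, C_2 ≅ Z^12.

∂_1: C_1 → C_0 sends each edge [p,q] (with p < q) to q − p. For instance
  ∂FG = G − F.
As a 7×18 matrix over Z this has rank 6, with invariant factors (1,1,1,1,1,1).

Boundary ∂_2: C_2 → C_1 sends each 2-simplex [p,q,r] to [q,r] − [p,r] + [p,q]. For instance
  ∂BFG = FG − BG + BF,
  ∂AGJ = GJ − AJ + AG.
The 18×12 boundary matrix has rank 12 and Smith normal form diag(1,1,1,1,1,1,1,1,1,1,1,2).

From H_k ≅ ker(∂_k) / im(∂_{k+1}) we obtain:

  H_0: rank C_0 − rank ∂_1 = 7 − 6 = 1, and the invariant factors of ∂_1 are all 1, so H_0 ≅ Z.
  H_1: rank ker ∂_1 − rank ∂_2 = (18 − 6) − 12 = 0, and ∂_2 has invariant factor 2 > 1, so H_1 ≅ Z/2Z.
  H_2: rank ker ∂_2 − rank ∂_3 = (12 − 12) − 0 = 0, and there is no ∂_3, so H_2 ≅ 0.

H_0 = Z,  H_1 = Z/2Z,  H_2 = 0.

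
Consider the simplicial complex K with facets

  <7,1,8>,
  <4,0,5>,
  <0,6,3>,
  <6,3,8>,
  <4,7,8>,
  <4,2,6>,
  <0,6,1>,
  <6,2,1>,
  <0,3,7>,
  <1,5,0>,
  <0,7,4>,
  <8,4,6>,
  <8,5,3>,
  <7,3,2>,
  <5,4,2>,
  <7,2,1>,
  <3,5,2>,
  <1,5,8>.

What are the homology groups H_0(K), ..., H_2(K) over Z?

H_0 ≅ Z,  H_1 ≅ Z^2,  H_2 ≅ Z.

Order the vertices as 0 < 1 < 2 < 3 < 4 < 5 < 6 < 7 < 8. Listing each simplex with vertices in this order, K has dimension 2 with simplices:

  0-simplices (9): [0], [1], [2], [3], [4], [5], [6], [7], [8]
  1-simplices (27): (27 of them)
  2-simplices (18): [0,1,5], [0,1,6], [0,3,6], [0,3,7], [0,4,5], [0,4,7], [1,2,6], [1,2,7], [1,5,8], [1,7,8], [2,3,5], [2,3,7], [2,4,5], [2,4,6], [3,5,8], [3,6,8], [4,6,8], [4,7,8]

giving chain groups C_0 ≅ Z^9, C_1 ≅ Z^27, C_2 ≅ Z^18.

The boundary map ∂_1: C_1 → C_0 maps an edge to its endpoints' difference, ∂[p,q] = q − p.
As a 9×27 matrix over Z this has rank 8, with invariant factors (1,1,1,1,1,1,1,1).

The boundary map ∂_2: C_2 → C_1 maps a triangle to the signed sum of its edges. For instance
  ∂[0,4,5] = [4,5] − [0,5] + [0,4],
  ∂[0,1,6] = [1,6] − [0,6] + [0,1].
The resulting 27×18 matrix has rank 17, and its Smith normal form has invariant factors (1,1,1,1,1,1,1,1,1,1,1,1,1,1,1,1,1).

Now H_k = ker ∂_k / im ∂_{k+1}, so:

  H_0: rank C_0 − rank ∂_1 = 9 − 8 = 1, and the invariant factors of ∂_1 are all 1, so H_0 = Z.
  H_1: rank ker ∂_1 − rank ∂_2 = (27 − 8) − 17 = 2, and the invariant factors of ∂_2 are all 1, so H_1 = Z^2.
  H_2: rank ker ∂_2 − rank ∂_3 = (18 − 17) − 0 = 1, and there is no ∂_3, so H_2 = Z.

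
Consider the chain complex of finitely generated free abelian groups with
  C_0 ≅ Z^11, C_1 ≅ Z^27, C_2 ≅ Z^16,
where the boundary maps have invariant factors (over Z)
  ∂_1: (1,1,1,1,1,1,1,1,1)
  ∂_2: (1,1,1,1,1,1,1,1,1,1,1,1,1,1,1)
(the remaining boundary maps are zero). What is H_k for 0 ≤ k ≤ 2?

H_0 = Z^2,  H_1 = Z^3,  H_2 = Z.

H_0: b_0 = 11 − 0 − 9 = 2; torsion from ∂_1 factors > 1: none. So H_0 = Z^2.
H_1: b_1 = 27 − 9 − 15 = 3; torsion from ∂_2 factors > 1: none. So H_1 = Z^3.
H_2: b_2 = 16 − 15 − 0 = 1; torsion from ∂_3 factors > 1: none. So H_2 = Z.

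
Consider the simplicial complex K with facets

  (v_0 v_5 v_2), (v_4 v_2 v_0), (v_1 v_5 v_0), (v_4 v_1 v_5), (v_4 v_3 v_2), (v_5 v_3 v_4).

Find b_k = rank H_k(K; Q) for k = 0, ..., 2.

b_0 = 1, b_1 = 1, b_2 = 0.

Fix the vertex order v_0 < v_1 < v_2 < v_3 < v_4 < v_5 and write every simplex with vertices in increasing order. Then dim K = 2 and the simplices of K are:

  0-simplices (6): [v_0], [v_1], [v_2], [v_3], [v_4], [v_5]
  1-simplices (12): [v_0,v_1], [v_0,v_2], [v_0,v_4], [v_0,v_5], [v_1,v_4], [v_1,v_5], [v_2,v_3], [v_2,v_4], [v_2,v_5], [v_3,v_4], [v_3,v_5], [v_4,v_5]
  2-simplices (6): [v_0,v_1,v_5], [v_0,v_2,v_4], [v_0,v_2,v_5], [v_1,v_4,v_5], [v_2,v_3,v_4], [v_3,v_4,v_5]

so the chain groups are C_0 ≅ Z^6, C_1 ≅ Z^12, C_2 ≅ Z^6.

Boundary ∂_1: C_1 → C_0 sends each edge [p,q] (with p < q) to q − p. For instance
  ∂[v_3,v_4] = [v_4] − [v_3].
The 6×12 boundary matrix has rank 5 and Smith normal form diag(1,1,1,1,1).

The boundary map ∂_2: C_2 → C_1 acts by ∂[p,q,r] = [q,r] − [p,r] + [p,q]. For instance
  ∂[v_0,v_2,v_4] = [v_2,v_4] − [v_0,v_4] + [v_0,v_2],
  ∂[v_0,v_2,v_5] = [v_2,v_5] − [v_0,v_5] + [v_0,v_2].
The resulting 12×6 matrix has rank 6, and its Smith normal form has invariant factors (1,1,1,1,1,1).

Now H_k = ker ∂_k / im ∂_{k+1}, so:

  H_0: rank C_0 − rank ∂_1 = 6 − 5 = 1, and the invariant factors of ∂_1 are all 1, so H_0 = Z.
  H_1: rank ker ∂_1 − rank ∂_2 = (12 − 5) − 6 = 1, and the invariant factors of ∂_2 are all 1, so H_1 = Z.
  H_2: rank ker ∂_2 − rank ∂_3 = (6 − 6) − 0 = 0, and there is no ∂_3, so H_2 = 0.

(K is a triangulation of the cylinder S^1 x I.)

Hence the Betti numbers are b_0 = 1, b_1 = 1, b_2 = 0.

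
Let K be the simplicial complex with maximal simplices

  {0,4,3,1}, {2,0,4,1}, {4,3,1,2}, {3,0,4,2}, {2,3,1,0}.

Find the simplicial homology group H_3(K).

We work with the vertex ordering 0 < 1 < 2 < 3 < 4. The simplices of K, each written with vertices in increasing order, are:

  0-simplices (5): [0], [1], [2], [3], [4]
  1-simplices (10): [0,1], [0,2], [0,3], [0,4], [1,2], [1,3], [1,4], [2,3], [2,4], [3,4]
  2-simplices (10): [0,1,2], [0,1,3], [0,1,4], [0,2,3], [0,2,4], [0,3,4], [1,2,3], [1,2,4], [1,3,4], [2,3,4]
  3-simplices (5): [0,1,2,3], [0,1,2,4], [0,1,3,4], [0,2,3,4], [1,2,3,4]

giving chain groups C_0 ≅ Z^5, C_1 ≅ Z^10, C_2 ≅ Z^10, C_3 ≅ Z^5.

The boundary map ∂_1: C_1 → C_0 maps an edge to its endpoints' difference, ∂[p,q] = q − p. For instance
  ∂[0,4] = [4] − [0].
The resulting 5×10 matrix has rank 4, and its Smith normal form has invariant factors (1,1,1,1).

∂_2: C_2 → C_1 maps a triangle to the signed sum of its edges. For instance
  ∂[0,3,4] = [3,4] − [0,4] + [0,3],
  ∂[0,2,4] = [2,4] − [0,4] + [0,2].
The 10×10 boundary matrix has rank 6 and Smith normal form diag(1,1,1,1,1,1).

∂_3: C_3 → C_2 sends each 3-simplex σ to the alternating sum Σ_i (−1)^i (σ with its i-th vertex removed). For instance
  ∂[1,2,3,4] = [2,3,4] − [1,3,4] + [1,2,4] − [1,2,3],
  ∂[0,1,3,4] = [1,3,4] − [0,3,4] + [0,1,4] − [0,1,3].
The resulting 10×5 matrix has rank 4, and its Smith normal form has invariant factors (1,1,1,1).

From H_k ≅ ker(∂_k) / im(∂_{k+1}) we obtain:

  H_3: rank ker ∂_3 − rank ∂_4 = (5 − 4) − 0 = 1, and there is no ∂_4, so H_3 = Z.

H_3 = Z.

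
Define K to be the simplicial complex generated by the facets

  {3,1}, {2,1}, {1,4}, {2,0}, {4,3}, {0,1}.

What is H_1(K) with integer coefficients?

Fix the vertex order 0 < 1 < 2 < 3 < 4 and write every simplex with vertices in increasing order. Then dim K = 1 and the simplices of K are:

  0-simplices (5): [0], [1], [2], [3], [4]
  1-simplices (6): [0,1], [0,2], [1,2], [1,3], [1,4], [3,4]

Hence C_0 ≅ Z^5, C_1 ≅ Z^6.

∂_1: C_1 → C_0 sends each edge [p,q] (with p < q) to q − p. For instance
  ∂[1,4] = [4] − [1].
The resulting 5×6 matrix has rank 4, and its Smith normal form has invariant factors (1,1,1,1).

From H_k ≅ ker(∂_k) / im(∂_{k+1}) we obtain:

  H_1: rank ker ∂_1 − rank ∂_2 = (6 − 4) − 0 = 2, and there is no ∂_2, so H_1 ≅ Z^2.

H_1 ≅ Z^2.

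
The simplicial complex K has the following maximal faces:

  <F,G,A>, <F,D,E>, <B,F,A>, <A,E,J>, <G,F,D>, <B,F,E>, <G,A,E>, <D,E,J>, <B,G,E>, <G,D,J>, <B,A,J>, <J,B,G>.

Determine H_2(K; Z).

H_2 ≅ 0.

Fix the vertex order A < B < D < E < F < G < J and write every simplex with vertices in increasing order. Then dim K = 2 and the simplices of K are:

  0-simplices (7): A, B, D, E, F, G, J
  1-simplices (18): AB, AE, AF, AG, AJ, BE, BF, BG, BJ, DE, DF, DG, DJ, EF, EG, EJ, FG, GJ
  2-simplices (12): ABF, ABJ, AEG, AEJ, AFG, BEF, BEG, BGJ, DEF, DEJ, DFG, DGJ

Hence C_0 ≅ Z^7, C_1 ≅ Z^18, C_2 ≅ Z^12.

∂_1: C_1 → C_0 maps an edge to its endpoints' difference, ∂[p,q] = q − p.
The 7×18 boundary matrix has rank 6 and Smith normal form diag(1,1,1,1,1,1).

∂_2: C_2 → C_1 maps a triangle to the signed sum of its edges. For instance
  ∂BEG = EG − BG + BE,
  ∂ABF = BF − AF + AB.
This gives a 18×12 integer matrix of rank 12; reducing to Smith normal form yields diagonal entries (1,1,1,1,1,1,1,1,1,1,1,2).

Reading off H_k = ker ∂_k / im ∂_{k+1}:

  H_2: rank ker ∂_2 − rank ∂_3 = (12 − 12) − 0 = 0, and there is no ∂_3, so H_2 ≅ 0.

(K is a triangulation of the real projective plane RP^2.)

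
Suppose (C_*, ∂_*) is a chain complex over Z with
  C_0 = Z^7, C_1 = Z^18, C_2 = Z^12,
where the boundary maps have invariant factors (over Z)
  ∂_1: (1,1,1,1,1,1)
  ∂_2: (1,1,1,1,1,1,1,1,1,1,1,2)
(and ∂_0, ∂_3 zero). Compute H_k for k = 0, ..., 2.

H_0 = Z,  H_1 = Z_2,  H_2 = 0.

H_0: b_0 = 7 − 0 − 6 = 1; torsion from ∂_1 factors > 1: none. So H_0 = Z.
H_1: b_1 = 18 − 6 − 12 = 0; torsion from ∂_2 factors > 1: [2]. So H_1 = Z_2.
H_2: b_2 = 12 − 12 − 0 = 0; torsion from ∂_3 factors > 1: none. So H_2 = 0.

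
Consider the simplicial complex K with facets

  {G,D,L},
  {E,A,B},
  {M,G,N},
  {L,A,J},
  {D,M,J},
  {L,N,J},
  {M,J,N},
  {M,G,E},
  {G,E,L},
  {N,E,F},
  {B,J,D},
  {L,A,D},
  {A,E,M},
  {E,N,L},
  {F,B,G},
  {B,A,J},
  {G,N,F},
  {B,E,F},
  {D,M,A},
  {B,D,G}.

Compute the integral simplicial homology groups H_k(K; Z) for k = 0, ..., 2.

Fix the vertex order A < B < D < E < F < G < J < L < M < N and write every simplex with vertices in increasing order. Then dim K = 2 and the simplices of K are:

  0-simplices (10): A, B, D, E, F, G, J, L, M, N
  1-simplices (30): AB, AD, AE, AJ, AL, AM, BD, BE, BF, BG, BJ, DG, DJ, DL, DM, EF, EG, EL, EM, EN, FG, FN, GL, GM, GN, JL, JM, JN, LN, MN
  2-simplices (20): ABE, ABJ, ADL, ADM, AEM, AJL, BDG, BDJ, BEF, BFG, DGL, DJM, EFN, EGL, EGM, ELN, FGN, GMN, JLN, JMN

giving chain groups C_0 ≅ Z^10, C_1 ≅ Z^30, C_2 ≅ Z^20.

The boundary map ∂_1: C_1 → C_0 maps an edge to its endpoints' difference, ∂[p,q] = q − p. For instance
  ∂GM = M − G.
As a 10×30 matrix over Z this has rank 9, with invariant factors (1,1,1,1,1,1,1,1,1).

∂_2: C_2 → C_1 acts by ∂[p,q,r] = [q,r] − [p,r] + [p,q]. For instance
  ∂ELN = LN − EN + EL,
  ∂DJM = JM − DM + DJ.
This gives a 30×20 integer matrix of rank 20; reducing to Smith normal form yields diagonal entries (1,1,1,1,1,1,1,1,1,1,1,1,1,1,1,1,1,1,1,2).

Reading off H_k = ker ∂_k / im ∂_{k+1}:

  H_0: rank C_0 − rank ∂_1 = 10 − 9 = 1, and the invariant factors of ∂_1 are all 1, so H_0 ≅ Z.
  H_1: rank ker ∂_1 − rank ∂_2 = (30 − 9) − 20 = 1, and ∂_2 has invariant factor 2 > 1, so H_1 ≅ Z ⊕ Z/2.
  H_2: rank ker ∂_2 − rank ∂_3 = (20 − 20) − 0 = 0, and there is no ∂_3, so H_2 ≅ 0.

As a check, the Euler characteristic is 10 − 30 + 20 = 0, which agrees with 1 − 1 + 0 = 0.

H_0 ≅ Z,  H_1 ≅ Z ⊕ Z/2,  H_2 = 0.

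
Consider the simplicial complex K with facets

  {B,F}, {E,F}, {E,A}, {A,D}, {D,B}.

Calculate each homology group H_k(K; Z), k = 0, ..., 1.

H_0 ≅ Z,  H_1 ≅ Z.

We work with the vertex ordering A < B < D < E < F. The simplices of K, each written with vertices in increasing order, are:

  0-simplices (5): A, B, D, E, F
  1-simplices (5): AD, AE, BD, BF, EF

giving chain groups C_0 ≅ Z^5, C_1 ≅ Z^5.

∂_1: C_1 → C_0 sends each edge [p,q] (with p < q) to q − p.
As a 5×5 matrix over Z this has rank 4, with invariant factors (1,1,1,1).

Reading off H_k = ker ∂_k / im ∂_{k+1}:

  H_0: rank C_0 − rank ∂_1 = 5 − 4 = 1, and the invariant factors of ∂_1 are all 1, so H_0 = Z.
  H_1: rank ker ∂_1 − rank ∂_2 = (5 − 4) − 0 = 1, and there is no ∂_2, so H_1 = Z.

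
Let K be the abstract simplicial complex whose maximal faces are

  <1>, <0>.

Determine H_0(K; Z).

We work with the vertex ordering 0 < 1. The simplices of K, each written with vertices in increasing order, are:

  0-simplices (2): [0], [1]

Hence C_0 ≅ Z^2.

Now H_k = ker ∂_k / im ∂_{k+1}, so:

  H_0: rank C_0 − rank ∂_1 = 2 − 0 = 2, and there is no ∂_1, so H_0 ≅ Z^2.

H_0 ≅ Z^2.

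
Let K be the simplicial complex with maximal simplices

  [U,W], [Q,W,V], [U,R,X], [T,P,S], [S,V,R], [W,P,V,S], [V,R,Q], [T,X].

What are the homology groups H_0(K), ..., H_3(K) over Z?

Order the vertices as P < Q < R < S < T < U < V < W < X. Listing each simplex with vertices in this order, K has dimension 3 with simplices:

  0-simplices (9): P, Q, R, S, T, U, V, W, X
  1-simplices (18): PS, PT, PV, PW, QR, QV, QW, RS, RU, RV, RX, ST, SV, SW, TX, UW, UX, VW
  2-simplices (9): PST, PSV, PSW, PVW, QRV, QVW, RSV, RUX, SVW
  3-simplices (1): PSVW

so the chain groups are C_0 ≅ Z^9, C_1 ≅ Z^18, C_2 ≅ Z^9, C_3 ≅ Z^1.

The boundary map ∂_1: C_1 → C_0 is given by ∂[p,q] = [q] − [p]. For instance
  ∂SW = W − S.
This gives a 9×18 integer matrix of rank 8; reducing to Smith normal form yields diagonal entries (1,1,1,1,1,1,1,1).

∂_2: C_2 → C_1 maps a triangle to the signed sum of its edges. For instance
  ∂PSW = SW − PW + PS,
  ∂RSV = SV − RV + RS.
The resulting 18×9 matrix has rank 8, and its Smith normal form has invariant factors (1,1,1,1,1,1,1,1).

∂_3: C_3 → C_2 sends each 3-simplex σ to the alternating sum Σ_i (−1)^i (σ with its i-th vertex removed). For instance
  ∂PSVW = SVW − PVW + PSW − PSV.
The 9×1 boundary matrix has rank 1 and Smith normal form diag(1).

Now H_k = ker ∂_k / im ∂_{k+1}, so:

  H_0: rank C_0 − rank ∂_1 = 9 − 8 = 1, and the invariant factors of ∂_1 are all 1, so H_0 ≅ Z.
  H_1: rank ker ∂_1 − rank ∂_2 = (18 − 8) − 8 = 2, and the invariant factors of ∂_2 are all 1, so H_1 ≅ Z^2.
  H_2: rank ker ∂_2 − rank ∂_3 = (9 − 8) − 1 = 0, and the invariant factors of ∂_3 are all 1, so H_2 ≅ 0.
  H_3: rank ker ∂_3 − rank ∂_4 = (1 − 1) − 0 = 0, and there is no ∂_4, so H_3 ≅ 0.

H_0 ≅ Z,  H_1 ≅ Z^2,  H_2 = 0,  H_3 = 0.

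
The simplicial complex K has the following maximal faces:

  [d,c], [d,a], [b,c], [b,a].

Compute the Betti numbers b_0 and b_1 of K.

Order the vertices as a < b < c < d. Listing each simplex with vertices in this order, K has dimension 1 with simplices:

  0-simplices (4): a, b, c, d
  1-simplices (4): ab, ad, bc, cd

giving chain groups C_0 ≅ Z^4, C_1 ≅ Z^4.

∂_1: C_1 → C_0 is given by ∂[p,q] = [q] − [p]. For instance
  ∂ab = b − a.
The resulting 4×4 matrix has rank 3, and its Smith normal form has invariant factors (1,1,1).

Reading off H_k = ker ∂_k / im ∂_{k+1}:

  H_0: rank C_0 − rank ∂_1 = 4 − 3 = 1, and the invariant factors of ∂_1 are all 1, so H_0 = Z.
  H_1: rank ker ∂_1 − rank ∂_2 = (4 − 3) − 0 = 1, and there is no ∂_2, so H_1 = Z.

As a check, the Euler characteristic is 4 − 4 = 0, which agrees with 1 − 1 = 0.
(K is a triangulation of the circle S^1.)

Hence the Betti numbers are b_0 = 1, b_1 = 1.

b_0 = 1, b_1 = 1.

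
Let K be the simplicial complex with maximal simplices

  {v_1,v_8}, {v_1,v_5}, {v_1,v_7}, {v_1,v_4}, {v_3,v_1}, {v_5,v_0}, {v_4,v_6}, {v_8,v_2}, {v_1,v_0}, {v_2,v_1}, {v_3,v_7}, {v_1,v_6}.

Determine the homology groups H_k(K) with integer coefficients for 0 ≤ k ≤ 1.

Fix the vertex order v_0 < v_1 < v_2 < v_3 < v_4 < v_5 < v_6 < v_7 < v_8 and write every simplex with vertices in increasing order. Then dim K = 1 and the simplices of K are:

  0-simplices (9): [v_0], [v_1], [v_2], [v_3], [v_4], [v_5], [v_6], [v_7], [v_8]
  1-simplices (12): [v_0,v_1], [v_0,v_5], [v_1,v_2], [v_1,v_3], [v_1,v_4], [v_1,v_5], [v_1,v_6], [v_1,v_7], [v_1,v_8], [v_2,v_8], [v_3,v_7], [v_4,v_6]

so the chain groups are C_0 ≅ Z^9, C_1 ≅ Z^12.

The boundary map ∂_1: C_1 → C_0 maps an edge to its endpoints' difference, ∂[p,q] = q − p.
This gives a 9×12 integer matrix of rank 8; reducing to Smith normal form yields diagonal entries (1,1,1,1,1,1,1,1).

Reading off H_k = ker ∂_k / im ∂_{k+1}:

  H_0: rank C_0 − rank ∂_1 = 9 − 8 = 1, and the invariant factors of ∂_1 are all 1, so H_0 = Z.
  H_1: rank ker ∂_1 − rank ∂_2 = (12 − 8) − 0 = 4, and there is no ∂_2, so H_1 = Z^4.

H_0 ≅ Z,  H_1 ≅ Z^4.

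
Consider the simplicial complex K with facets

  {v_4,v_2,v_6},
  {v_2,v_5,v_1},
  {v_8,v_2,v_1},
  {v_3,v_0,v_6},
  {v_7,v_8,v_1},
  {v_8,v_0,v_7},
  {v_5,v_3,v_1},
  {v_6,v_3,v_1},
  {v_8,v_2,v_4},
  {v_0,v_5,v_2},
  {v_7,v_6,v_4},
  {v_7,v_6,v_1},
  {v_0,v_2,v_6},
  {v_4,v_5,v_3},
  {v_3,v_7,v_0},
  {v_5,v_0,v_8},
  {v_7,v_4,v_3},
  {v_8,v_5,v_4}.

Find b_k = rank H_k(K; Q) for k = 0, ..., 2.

Fix the vertex order v_0 < v_1 < v_2 < v_3 < v_4 < v_5 < v_6 < v_7 < v_8 and write every simplex with vertices in increasing order. Then dim K = 2 and the simplices of K are:

  0-simplices (9): [v_0], [v_1], [v_2], [v_3], [v_4], [v_5], [v_6], [v_7], [v_8]
  1-simplices (27): (27 of them)
  2-simplices (18): (18 of them)

giving chain groups C_0 ≅ Z^9, C_1 ≅ Z^27, C_2 ≅ Z^18.

Boundary ∂_1: C_1 → C_0 maps an edge to its endpoints' difference, ∂[p,q] = q − p.
The resulting 9×27 matrix has rank 8, and its Smith normal form has invariant factors (1,1,1,1,1,1,1,1).

The boundary map ∂_2: C_2 → C_1 acts by ∂[p,q,r] = [q,r] − [p,r] + [p,q]. For instance
  ∂[v_2,v_4,v_6] = [v_4,v_6] − [v_2,v_6] + [v_2,v_4],
  ∂[v_0,v_3,v_6] = [v_3,v_6] − [v_0,v_6] + [v_0,v_3].
The 27×18 boundary matrix has rank 18 and Smith normal form diag(1,1,1,1,1,1,1,1,1,1,1,1,1,1,1,1,1,2).

Computing H_k = (kernel of ∂_k) / (image of ∂_{k+1}):

  H_0: rank C_0 − rank ∂_1 = 9 − 8 = 1, and the invariant factors of ∂_1 are all 1, so H_0 ≅ Z.
  H_1: rank ker ∂_1 − rank ∂_2 = (27 − 8) − 18 = 1, and ∂_2 has invariant factor 2 > 1, so H_1 ≅ Z ⊕ Z/2.
  H_2: rank ker ∂_2 − rank ∂_3 = (18 − 18) − 0 = 0, and there is no ∂_3, so H_2 ≅ 0.

(K is a triangulation of the Klein bottle.)

Hence the Betti numbers are b_0 = 1, b_1 = 1, b_2 = 0.

b_0 = 1, b_1 = 1, b_2 = 0.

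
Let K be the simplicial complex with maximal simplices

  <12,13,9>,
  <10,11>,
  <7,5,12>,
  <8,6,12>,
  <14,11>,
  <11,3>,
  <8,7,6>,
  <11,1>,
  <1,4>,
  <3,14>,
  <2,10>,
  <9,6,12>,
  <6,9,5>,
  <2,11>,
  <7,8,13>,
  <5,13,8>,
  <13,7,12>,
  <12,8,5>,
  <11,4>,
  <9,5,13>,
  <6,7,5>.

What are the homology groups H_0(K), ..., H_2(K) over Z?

K has 14 vertices, 27 edges, 12 triangles.
rank ∂_0 = 0, rank ∂_1 = 12 ⇒ b_0 = 14 − 0 − 12 = 2; all invariant factors of ∂_1 are 1 so no torsion. So H_0 ≅ Z^2.
rank ∂_1 = 12, rank ∂_2 = 12 ⇒ b_1 = 27 − 12 − 12 = 3; ∂_2 has invariant factor(s) [2] giving torsion. So H_1 ≅ Z^3 ⊕ Z/2Z.
rank ∂_2 = 12, rank ∂_3 = 0 ⇒ b_2 = 12 − 12 − 0 = 0. So H_2 ≅ 0.

H_0 = Z^2,  H_1 = Z^3 ⊕ Z/2Z,  H_2 = 0.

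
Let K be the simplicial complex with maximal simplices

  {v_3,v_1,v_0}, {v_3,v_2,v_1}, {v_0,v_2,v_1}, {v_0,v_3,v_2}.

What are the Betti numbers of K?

b_0 = 1, b_1 = 0, b_2 = 1.

Order the vertices as v_0 < v_1 < v_2 < v_3. Listing each simplex with vertices in this order, K has dimension 2 with simplices:

  0-simplices (4): [v_0], [v_1], [v_2], [v_3]
  1-simplices (6): [v_0,v_1], [v_0,v_2], [v_0,v_3], [v_1,v_2], [v_1,v_3], [v_2,v_3]
  2-simplices (4): [v_0,v_1,v_2], [v_0,v_1,v_3], [v_0,v_2,v_3], [v_1,v_2,v_3]

giving chain groups C_0 ≅ Z^4, C_1 ≅ Z^6, C_2 ≅ Z^4.

Boundary ∂_1: C_1 → C_0 maps an edge to its endpoints' difference, ∂[p,q] = q − p.
This gives a 4×6 integer matrix of rank 3; reducing to Smith normal form yields diagonal entries (1,1,1).

Boundary ∂_2: C_2 → C_1 sends each 2-simplex [p,q,r] to [q,r] − [p,r] + [p,q]. For instance
  ∂[v_0,v_1,v_2] = [v_1,v_2] − [v_0,v_2] + [v_0,v_1],
  ∂[v_0,v_1,v_3] = [v_1,v_3] − [v_0,v_3] + [v_0,v_1].
This gives a 6×4 integer matrix of rank 3; reducing to Smith normal form yields diagonal entries (1,1,1).

Computing H_k = (kernel of ∂_k) / (image of ∂_{k+1}):

  H_0: rank C_0 − rank ∂_1 = 4 − 3 = 1, and the invariant factors of ∂_1 are all 1, so H_0 ≅ Z.
  H_1: rank ker ∂_1 − rank ∂_2 = (6 − 3) − 3 = 0, and the invariant factors of ∂_2 are all 1, so H_1 ≅ 0.
  H_2: rank ker ∂_2 − rank ∂_3 = (4 − 3) − 0 = 1, and there is no ∂_3, so H_2 ≅ Z.

Hence the Betti numbers are b_0 = 1, b_1 = 0, b_2 = 1.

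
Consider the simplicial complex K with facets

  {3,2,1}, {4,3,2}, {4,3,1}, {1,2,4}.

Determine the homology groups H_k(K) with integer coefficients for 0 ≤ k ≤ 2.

Order the vertices as 1 < 2 < 3 < 4. Listing each simplex with vertices in this order, K has dimension 2 with simplices:

  0-simplices (4): [1], [2], [3], [4]
  1-simplices (6): [1,2], [1,3], [1,4], [2,3], [2,4], [3,4]
  2-simplices (4): [1,2,3], [1,2,4], [1,3,4], [2,3,4]

giving chain groups C_0 ≅ Z^4, C_1 ≅ Z^6, C_2 ≅ Z^4.

The boundary map ∂_1: C_1 → C_0 sends each edge [p,q] (with p < q) to q − p. For instance
  ∂[3,4] = [4] − [3].
The 4×6 boundary matrix has rank 3 and Smith normal form diag(1,1,1).

∂_2: C_2 → C_1 sends each 2-simplex [p,q,r] to [q,r] − [p,r] + [p,q]. For instance
  ∂[2,3,4] = [3,4] − [2,4] + [2,3],
  ∂[1,2,4] = [2,4] − [1,4] + [1,2].
The resulting 6×4 matrix has rank 3, and its Smith normal form has invariant factors (1,1,1).

Computing H_k = (kernel of ∂_k) / (image of ∂_{k+1}):

  H_0: rank C_0 − rank ∂_1 = 4 − 3 = 1, and the invariant factors of ∂_1 are all 1, so H_0 ≅ Z.
  H_1: rank ker ∂_1 − rank ∂_2 = (6 − 3) − 3 = 0, and the invariant factors of ∂_2 are all 1, so H_1 ≅ 0.
  H_2: rank ker ∂_2 − rank ∂_3 = (4 − 3) − 0 = 1, and there is no ∂_3, so H_2 ≅ Z.

H_0 = Z,  H_1 = 0,  H_2 = Z.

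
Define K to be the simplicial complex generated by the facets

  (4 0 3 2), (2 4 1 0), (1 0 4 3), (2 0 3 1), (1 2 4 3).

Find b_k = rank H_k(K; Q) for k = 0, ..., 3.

We work with the vertex ordering 0 < 1 < 2 < 3 < 4. The simplices of K, each written with vertices in increasing order, are:

  0-simplices (5): [0], [1], [2], [3], [4]
  1-simplices (10): [0,1], [0,2], [0,3], [0,4], [1,2], [1,3], [1,4], [2,3], [2,4], [3,4]
  2-simplices (10): [0,1,2], [0,1,3], [0,1,4], [0,2,3], [0,2,4], [0,3,4], [1,2,3], [1,2,4], [1,3,4], [2,3,4]
  3-simplices (5): [0,1,2,3], [0,1,2,4], [0,1,3,4], [0,2,3,4], [1,2,3,4]

Hence C_0 ≅ Z^5, C_1 ≅ Z^10, C_2 ≅ Z^10, C_3 ≅ Z^5.

∂_1: C_1 → C_0 sends each edge [p,q] (with p < q) to q − p. For instance
  ∂[0,1] = [1] − [0].
This gives a 5×10 integer matrix of rank 4; reducing to Smith normal form yields diagonal entries (1,1,1,1).

∂_2: C_2 → C_1 acts by ∂[p,q,r] = [q,r] − [p,r] + [p,q]. For instance
  ∂[1,2,3] = [2,3] − [1,3] + [1,2],
  ∂[0,2,3] = [2,3] − [0,3] + [0,2].
As a 10×10 matrix over Z this has rank 6, with invariant factors (1,1,1,1,1,1).

∂_3: C_3 → C_2 sends each 3-simplex σ to the alternating sum Σ_i (−1)^i (σ with its i-th vertex removed). For instance
  ∂[0,1,2,4] = [1,2,4] − [0,2,4] + [0,1,4] − [0,1,2],
  ∂[0,1,2,3] = [1,2,3] − [0,2,3] + [0,1,3] − [0,1,2].
The resulting 10×5 matrix has rank 4, and its Smith normal form has invariant factors (1,1,1,1).

Now H_k = ker ∂_k / im ∂_{k+1}, so:

  H_0: rank C_0 − rank ∂_1 = 5 − 4 = 1, and the invariant factors of ∂_1 are all 1, so H_0 ≅ Z.
  H_1: rank ker ∂_1 − rank ∂_2 = (10 − 4) − 6 = 0, and the invariant factors of ∂_2 are all 1, so H_1 ≅ 0.
  H_2: rank ker ∂_2 − rank ∂_3 = (10 − 6) − 4 = 0, and the invariant factors of ∂_3 are all 1, so H_2 ≅ 0.
  H_3: rank ker ∂_3 − rank ∂_4 = (5 − 4) − 0 = 1, and there is no ∂_4, so H_3 ≅ Z.

Hence the Betti numbers are b_0 = 1, b_1 = 0, b_2 = 0, b_3 = 1.

b_0 = 1, b_1 = 0, b_2 = 0, b_3 = 1.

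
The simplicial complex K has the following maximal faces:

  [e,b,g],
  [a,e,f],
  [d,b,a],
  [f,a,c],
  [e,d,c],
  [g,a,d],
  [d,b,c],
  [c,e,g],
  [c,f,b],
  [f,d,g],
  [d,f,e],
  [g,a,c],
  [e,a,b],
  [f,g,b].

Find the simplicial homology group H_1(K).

H_1 = Z^2.

Fix the vertex order a < b < c < d < e < f < g and write every simplex with vertices in increasing order. Then dim K = 2 and the simplices of K are:

  0-simplices (7): a, b, c, d, e, f, g
  1-simplices (21): ab, ac, ad, ae, af, ag, bc, bd, be, bf, bg, cd, ce, cf, cg, de, df, dg, ef, eg, fg
  2-simplices (14): abd, abe, acf, acg, adg, aef, bcd, bcf, beg, bfg, cde, ceg, def, dfg

Hence C_0 ≅ Z^7, C_1 ≅ Z^21, C_2 ≅ Z^14.

The boundary map ∂_1: C_1 → C_0 is given by ∂[p,q] = [q] − [p].
The resulting 7×21 matrix has rank 6, and its Smith normal form has invariant factors (1,1,1,1,1,1).

The boundary map ∂_2: C_2 → C_1 acts by ∂[p,q,r] = [q,r] − [p,r] + [p,q]. For instance
  ∂adg = dg − ag + ad,
  ∂bcd = cd − bd + bc.
The 21×14 boundary matrix has rank 13 and Smith normal form diag(1,1,1,1,1,1,1,1,1,1,1,1,1).

From H_k ≅ ker(∂_k) / im(∂_{k+1}) we obtain:

  H_1: rank ker ∂_1 − rank ∂_2 = (21 − 6) − 13 = 2, and the invariant factors of ∂_2 are all 1, so H_1 ≅ Z^2.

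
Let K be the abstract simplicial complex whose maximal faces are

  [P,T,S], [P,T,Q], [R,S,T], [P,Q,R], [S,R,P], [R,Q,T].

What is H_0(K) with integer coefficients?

H_0 = Z.

Take the total order P < Q < R < S < T on the vertex set. Then K (dimension 2) consists of the simplices:

  0-simplices (5): P, Q, R, S, T
  1-simplices (9): PQ, PR, PS, PT, QR, QT, RS, RT, ST
  2-simplices (6): PQR, PQT, PRS, PST, QRT, RST

Hence C_0 ≅ Z^5, C_1 ≅ Z^9, C_2 ≅ Z^6.

The boundary map ∂_1: C_1 → C_0 maps an edge to its endpoints' difference, ∂[p,q] = q − p. For instance
  ∂ST = T − S.
The 5×9 boundary matrix has rank 4 and Smith normal form diag(1,1,1,1).

The boundary map ∂_2: C_2 → C_1 acts by ∂[p,q,r] = [q,r] − [p,r] + [p,q]. For instance
  ∂PRS = RS − PS + PR,
  ∂PQR = QR − PR + PQ.
The 9×6 boundary matrix has rank 5 and Smith normal form diag(1,1,1,1,1).

Reading off H_k = ker ∂_k / im ∂_{k+1}:

  H_0: rank C_0 − rank ∂_1 = 5 − 4 = 1, and the invariant factors of ∂_1 are all 1, so H_0 ≅ Z.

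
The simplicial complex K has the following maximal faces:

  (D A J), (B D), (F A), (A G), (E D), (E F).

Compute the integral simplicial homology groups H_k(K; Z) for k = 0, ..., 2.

Order the vertices as A < B < D < E < F < G < J. Listing each simplex with vertices in this order, K has dimension 2 with simplices:

  0-simplices (7): A, B, D, E, F, G, J
  1-simplices (8): AD, AF, AG, AJ, BD, DE, DJ, EF
  2-simplices (1): ADJ

Hence C_0 ≅ Z^7, C_1 ≅ Z^8, C_2 ≅ Z^1.

The boundary map ∂_1: C_1 → C_0 sends each edge [p,q] (with p < q) to q − p. For instance
  ∂EF = F − E.
As a 7×8 matrix over Z this has rank 6, with invariant factors (1,1,1,1,1,1).

∂_2: C_2 → C_1 acts by ∂[p,q,r] = [q,r] − [p,r] + [p,q]. For instance
  ∂ADJ = DJ − AJ + AD.
The 8×1 boundary matrix has rank 1 and Smith normal form diag(1).

From H_k ≅ ker(∂_k) / im(∂_{k+1}) we obtain:

  H_0: rank C_0 − rank ∂_1 = 7 − 6 = 1, and the invariant factors of ∂_1 are all 1, so H_0 = Z.
  H_1: rank ker ∂_1 − rank ∂_2 = (8 − 6) − 1 = 1, and the invariant factors of ∂_2 are all 1, so H_1 = Z.
  H_2: rank ker ∂_2 − rank ∂_3 = (1 − 1) − 0 = 0, and there is no ∂_3, so H_2 = 0.

H_0 = Z,  H_1 = Z,  H_2 = 0.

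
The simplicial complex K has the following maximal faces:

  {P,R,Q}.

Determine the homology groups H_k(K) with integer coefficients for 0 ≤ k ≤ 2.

H_0 = Z,  H_1 = 0,  H_2 = 0.

Fix the vertex order P < Q < R and write every simplex with vertices in increasing order. Then dim K = 2 and the simplices of K are:

  0-simplices (3): P, Q, R
  1-simplices (3): PQ, PR, QR
  2-simplices (1): PQR

Hence C_0 ≅ Z^3, C_1 ≅ Z^3, C_2 ≅ Z^1.

The boundary map ∂_1: C_1 → C_0 maps an edge to its endpoints' difference, ∂[p,q] = q − p. For instance
  ∂QR = R − Q.
As a 3×3 matrix over Z this has rank 2, with invariant factors (1,1).

∂_2: C_2 → C_1 maps a triangle to the signed sum of its edges. For instance
  ∂PQR = QR − PR + PQ.
As a 3×1 matrix over Z this has rank 1, with invariant factors (1).

From H_k ≅ ker(∂_k) / im(∂_{k+1}) we obtain:

  H_0: rank C_0 − rank ∂_1 = 3 − 2 = 1, and the invariant factors of ∂_1 are all 1, so H_0 = Z.
  H_1: rank ker ∂_1 − rank ∂_2 = (3 − 2) − 1 = 0, and the invariant factors of ∂_2 are all 1, so H_1 = 0.
  H_2: rank ker ∂_2 − rank ∂_3 = (1 − 1) − 0 = 0, and there is no ∂_3, so H_2 = 0.

As a check, the Euler characteristic is 3 − 3 + 1 = 1, which agrees with 1 − 0 + 0 = 1.
(K is a triangulation of the 2-simplex.)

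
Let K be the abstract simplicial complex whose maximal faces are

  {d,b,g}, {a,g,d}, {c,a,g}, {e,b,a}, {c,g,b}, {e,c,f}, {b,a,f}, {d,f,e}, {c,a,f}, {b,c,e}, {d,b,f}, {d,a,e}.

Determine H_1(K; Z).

H_1 = Z/2.

K has 7 vertices, 18 edges, 12 triangles.
rank ∂_1 = 6, rank ∂_2 = 12 ⇒ b_1 = 18 − 6 − 12 = 0; ∂_2 has invariant factor(s) [2] giving torsion. So H_1 ≅ Z/2.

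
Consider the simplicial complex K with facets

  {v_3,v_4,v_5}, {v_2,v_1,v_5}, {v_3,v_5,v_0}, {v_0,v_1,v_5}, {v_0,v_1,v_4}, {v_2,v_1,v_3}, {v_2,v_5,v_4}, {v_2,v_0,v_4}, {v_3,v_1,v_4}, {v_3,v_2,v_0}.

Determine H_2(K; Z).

H_2 ≅ 0.

We work with the vertex ordering v_0 < v_1 < v_2 < v_3 < v_4 < v_5. The simplices of K, each written with vertices in increasing order, are:

  0-simplices (6): [v_0], [v_1], [v_2], [v_3], [v_4], [v_5]
  1-simplices (15): (15 of them)
  2-simplices (10): [v_0,v_1,v_4], [v_0,v_1,v_5], [v_0,v_2,v_3], [v_0,v_2,v_4], [v_0,v_3,v_5], [v_1,v_2,v_3], [v_1,v_2,v_5], [v_1,v_3,v_4], [v_2,v_4,v_5], [v_3,v_4,v_5]

so the chain groups are C_0 ≅ Z^6, C_1 ≅ Z^15, C_2 ≅ Z^10.

∂_1: C_1 → C_0 maps an edge to its endpoints' difference, ∂[p,q] = q − p.
This gives a 6×15 integer matrix of rank 5; reducing to Smith normal form yields diagonal entries (1,1,1,1,1).

Boundary ∂_2: C_2 → C_1 sends each 2-simplex [p,q,r] to [q,r] − [p,r] + [p,q]. For instance
  ∂[v_3,v_4,v_5] = [v_4,v_5] − [v_3,v_5] + [v_3,v_4],
  ∂[v_0,v_1,v_5] = [v_1,v_5] − [v_0,v_5] + [v_0,v_1].
This gives a 15×10 integer matrix of rank 10; reducing to Smith normal form yields diagonal entries (1,1,1,1,1,1,1,1,1,2).

From H_k ≅ ker(∂_k) / im(∂_{k+1}) we obtain:

  H_2: rank ker ∂_2 − rank ∂_3 = (10 − 10) − 0 = 0, and there is no ∂_3, so H_2 = 0.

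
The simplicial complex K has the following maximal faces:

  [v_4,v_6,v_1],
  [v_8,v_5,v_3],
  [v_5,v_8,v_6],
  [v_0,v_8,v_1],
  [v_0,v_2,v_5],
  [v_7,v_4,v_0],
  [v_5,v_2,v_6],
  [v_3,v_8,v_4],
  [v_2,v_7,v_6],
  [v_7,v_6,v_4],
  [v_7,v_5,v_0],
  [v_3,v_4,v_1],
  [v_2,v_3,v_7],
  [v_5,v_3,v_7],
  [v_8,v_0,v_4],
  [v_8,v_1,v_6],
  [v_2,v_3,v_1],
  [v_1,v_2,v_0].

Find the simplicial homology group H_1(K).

H_1 = Z × Z/2.

Order the vertices as v_0 < v_1 < v_2 < v_3 < v_4 < v_5 < v_6 < v_7 < v_8. Listing each simplex with vertices in this order, K has dimension 2 with simplices:

  0-simplices (9): [v_0], [v_1], [v_2], [v_3], [v_4], [v_5], [v_6], [v_7], [v_8]
  1-simplices (27): (27 of them)
  2-simplices (18): (18 of them)

giving chain groups C_0 ≅ Z^9, C_1 ≅ Z^27, C_2 ≅ Z^18.

∂_1: C_1 → C_0 is given by ∂[p,q] = [q] − [p]. For instance
  ∂[v_0,v_8] = [v_8] − [v_0].
The resulting 9×27 matrix has rank 8, and its Smith normal form has invariant factors (1,1,1,1,1,1,1,1).

The boundary map ∂_2: C_2 → C_1 sends each 2-simplex [p,q,r] to [q,r] − [p,r] + [p,q]. For instance
  ∂[v_0,v_4,v_7] = [v_4,v_7] − [v_0,v_7] + [v_0,v_4],
  ∂[v_4,v_6,v_7] = [v_6,v_7] − [v_4,v_7] + [v_4,v_6].
As a 27×18 matrix over Z this has rank 18, with invariant factors (1,1,1,1,1,1,1,1,1,1,1,1,1,1,1,1,1,2).

From H_k ≅ ker(∂_k) / im(∂_{k+1}) we obtain:

  H_1: rank ker ∂_1 − rank ∂_2 = (27 − 8) − 18 = 1, and ∂_2 has invariant factor 2 > 1, so H_1 = Z × Z/2.

(K is a triangulation of the Klein bottle.)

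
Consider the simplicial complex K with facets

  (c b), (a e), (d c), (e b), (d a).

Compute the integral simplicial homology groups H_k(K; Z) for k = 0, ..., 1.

Order the vertices as a < b < c < d < e. Listing each simplex with vertices in this order, K has dimension 1 with simplices:

  0-simplices (5): a, b, c, d, e
  1-simplices (5): ad, ae, bc, be, cd

Hence C_0 ≅ Z^5, C_1 ≅ Z^5.

Boundary ∂_1: C_1 → C_0 is given by ∂[p,q] = [q] − [p]. For instance
  ∂ad = d − a.
The 5×5 boundary matrix has rank 4 and Smith normal form diag(1,1,1,1).

Reading off H_k = ker ∂_k / im ∂_{k+1}:

  H_0: rank C_0 − rank ∂_1 = 5 − 4 = 1, and the invariant factors of ∂_1 are all 1, so H_0 = Z.
  H_1: rank ker ∂_1 − rank ∂_2 = (5 − 4) − 0 = 1, and there is no ∂_2, so H_1 = Z.

H_0 ≅ Z,  H_1 ≅ Z.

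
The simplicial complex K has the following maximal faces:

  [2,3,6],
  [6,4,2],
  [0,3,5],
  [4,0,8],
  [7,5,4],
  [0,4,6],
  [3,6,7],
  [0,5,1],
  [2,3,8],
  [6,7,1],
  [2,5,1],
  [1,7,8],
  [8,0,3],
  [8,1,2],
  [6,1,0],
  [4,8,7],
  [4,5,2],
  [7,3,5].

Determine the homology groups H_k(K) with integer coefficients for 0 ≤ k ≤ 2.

H_0 = Z,  H_1 = Z^2,  H_2 = Z.

We work with the vertex ordering 0 < 1 < 2 < 3 < 4 < 5 < 6 < 7 < 8. The simplices of K, each written with vertices in increasing order, are:

  0-simplices (9): [0], [1], [2], [3], [4], [5], [6], [7], [8]
  1-simplices (27): (27 of them)
  2-simplices (18): [0,1,5], [0,1,6], [0,3,5], [0,3,8], [0,4,6], [0,4,8], [1,2,5], [1,2,8], [1,6,7], [1,7,8], [2,3,6], [2,3,8], [2,4,5], [2,4,6], [3,5,7], [3,6,7], [4,5,7], [4,7,8]

giving chain groups C_0 ≅ Z^9, C_1 ≅ Z^27, C_2 ≅ Z^18.

The boundary map ∂_1: C_1 → C_0 is given by ∂[p,q] = [q] − [p]. For instance
  ∂[0,8] = [8] − [0].
As a 9×27 matrix over Z this has rank 8, with invariant factors (1,1,1,1,1,1,1,1).

Boundary ∂_2: C_2 → C_1 sends each 2-simplex [p,q,r] to [q,r] − [p,r] + [p,q]. For instance
  ∂[4,7,8] = [7,8] − [4,8] + [4,7],
  ∂[1,6,7] = [6,7] − [1,7] + [1,6].
The resulting 27×18 matrix has rank 17, and its Smith normal form has invariant factors (1,1,1,1,1,1,1,1,1,1,1,1,1,1,1,1,1).

From H_k ≅ ker(∂_k) / im(∂_{k+1}) we obtain:

  H_0: rank C_0 − rank ∂_1 = 9 − 8 = 1, and the invariant factors of ∂_1 are all 1, so H_0 = Z.
  H_1: rank ker ∂_1 − rank ∂_2 = (27 − 8) − 17 = 2, and the invariant factors of ∂_2 are all 1, so H_1 = Z^2.
  H_2: rank ker ∂_2 − rank ∂_3 = (18 − 17) − 0 = 1, and there is no ∂_3, so H_2 = Z.

(K is a triangulation of the torus T^2.)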